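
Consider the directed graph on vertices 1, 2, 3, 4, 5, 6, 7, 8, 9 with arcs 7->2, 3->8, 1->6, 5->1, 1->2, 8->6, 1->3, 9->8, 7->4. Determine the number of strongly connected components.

9

{3} is an SCC by itself.
{8} is an SCC by itself.
{7} is an SCC by itself.
{9} is an SCC by itself.
{4} is an SCC by itself.
(and 4 more singleton SCCs)
That gives 9 strongly connected components.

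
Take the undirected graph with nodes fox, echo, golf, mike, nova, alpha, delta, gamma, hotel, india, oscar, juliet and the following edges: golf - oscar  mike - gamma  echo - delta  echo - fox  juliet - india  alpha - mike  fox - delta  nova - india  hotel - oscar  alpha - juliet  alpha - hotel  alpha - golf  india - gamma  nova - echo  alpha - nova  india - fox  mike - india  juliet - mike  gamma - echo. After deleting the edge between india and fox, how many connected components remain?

india and fox are still connected via india-nova-echo-fox, so the component count stays at 1.

1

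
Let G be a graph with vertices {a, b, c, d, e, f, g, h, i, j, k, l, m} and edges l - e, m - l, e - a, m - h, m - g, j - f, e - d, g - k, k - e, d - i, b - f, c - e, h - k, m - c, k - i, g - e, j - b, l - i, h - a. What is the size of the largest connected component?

Starting from b we can reach b, f, j. That is one component of size 3.
Starting from a we can reach a, c, d, e, g, h, i, k, l, m. That is one component of size 10.
The largest has 10 vertices.

10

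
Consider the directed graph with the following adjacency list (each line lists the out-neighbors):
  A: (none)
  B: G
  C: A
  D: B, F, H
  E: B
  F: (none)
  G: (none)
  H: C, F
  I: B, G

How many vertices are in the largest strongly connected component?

1

{F} is an SCC by itself.
{H} is an SCC by itself.
{B} is an SCC by itself.
{D} is an SCC by itself.
{C} is an SCC by itself.
(and 4 more singleton SCCs)
The largest has 1 vertex.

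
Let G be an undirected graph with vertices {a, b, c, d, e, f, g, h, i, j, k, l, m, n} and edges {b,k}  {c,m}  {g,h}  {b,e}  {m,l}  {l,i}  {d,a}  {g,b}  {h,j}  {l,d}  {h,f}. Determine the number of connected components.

3

n is isolated — a component by itself.
Starting from a we can reach a, c, d, i, l, m. That is one component of size 6.
Starting from b we can reach b, e, f, g, h, j, k. That is one component of size 7.
Total: 3 components.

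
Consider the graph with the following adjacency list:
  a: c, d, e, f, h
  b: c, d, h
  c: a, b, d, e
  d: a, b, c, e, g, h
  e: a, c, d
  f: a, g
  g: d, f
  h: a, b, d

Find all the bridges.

none

The edges on the cycle a-c-e-d-a are not bridges since each lies on that cycle.
Every edge lies on some cycle, so there are no bridges.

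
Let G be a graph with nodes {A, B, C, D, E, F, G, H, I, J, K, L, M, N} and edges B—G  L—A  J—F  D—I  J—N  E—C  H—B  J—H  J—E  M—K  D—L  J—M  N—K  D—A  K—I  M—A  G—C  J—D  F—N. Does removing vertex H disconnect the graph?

No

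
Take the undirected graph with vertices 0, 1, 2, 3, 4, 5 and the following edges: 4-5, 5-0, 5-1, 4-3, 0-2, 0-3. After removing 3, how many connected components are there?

1

With 3 gone, the remaining components are: {0, 1, 2, 4, 5}.
That is 1 component.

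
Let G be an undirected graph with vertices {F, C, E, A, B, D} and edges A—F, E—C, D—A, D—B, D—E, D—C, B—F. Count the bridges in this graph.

0

The edges on the cycle D-E-C-D are not bridges since each lies on that cycle.
Every edge lies on some cycle, so there are no bridges.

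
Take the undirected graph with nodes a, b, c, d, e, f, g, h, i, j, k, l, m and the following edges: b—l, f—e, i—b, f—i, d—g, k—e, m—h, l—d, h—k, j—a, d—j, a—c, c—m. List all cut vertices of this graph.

Removing d increases the component count from 1 to 2, so d is a cut vertex.
By contrast removing f leaves 1 component; it is not a cut vertex. No other vertex is a cut vertex either.

d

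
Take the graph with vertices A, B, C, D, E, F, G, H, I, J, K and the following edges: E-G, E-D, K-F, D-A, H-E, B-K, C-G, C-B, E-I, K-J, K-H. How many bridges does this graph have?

The edges on the cycle C-B-K-H-E-G-C are not bridges since each lies on that cycle.
But removing E-D disconnects E from D; removing A-D disconnects A from D; removing K-J disconnects K from J; removing F-K disconnects F from K — these are bridges.
In total 5 edges are bridges.

5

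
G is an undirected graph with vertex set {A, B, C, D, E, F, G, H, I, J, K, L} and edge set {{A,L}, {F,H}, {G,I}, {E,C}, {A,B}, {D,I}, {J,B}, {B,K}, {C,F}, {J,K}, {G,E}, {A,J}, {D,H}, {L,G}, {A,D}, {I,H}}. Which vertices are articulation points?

A

Removing A increases the component count from 1 to 2, so A is a cut vertex.
By contrast removing C leaves 1 component; it is not a cut vertex. No other vertex is a cut vertex either.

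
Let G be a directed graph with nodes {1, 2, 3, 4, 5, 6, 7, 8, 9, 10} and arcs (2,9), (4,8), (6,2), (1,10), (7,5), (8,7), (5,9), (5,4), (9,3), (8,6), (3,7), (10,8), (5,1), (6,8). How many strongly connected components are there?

{1, 2, 3, 4, 5, 6, 7, 8, 9, 10} are all mutually reachable — one SCC of size 10.
That gives 1 strongly connected component.

1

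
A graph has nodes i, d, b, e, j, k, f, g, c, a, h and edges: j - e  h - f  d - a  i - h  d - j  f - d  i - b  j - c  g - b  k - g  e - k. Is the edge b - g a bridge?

After removing b - g, the path b-i-h-f-d-j-e-k-g still connects them, so the edge is not a bridge.

No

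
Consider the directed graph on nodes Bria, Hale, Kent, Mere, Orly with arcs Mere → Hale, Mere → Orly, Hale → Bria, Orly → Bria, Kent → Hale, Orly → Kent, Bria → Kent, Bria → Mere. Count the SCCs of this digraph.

{Bria, Hale, Kent, Mere, Orly} are all mutually reachable — one SCC of size 5.
That gives 1 strongly connected component.

1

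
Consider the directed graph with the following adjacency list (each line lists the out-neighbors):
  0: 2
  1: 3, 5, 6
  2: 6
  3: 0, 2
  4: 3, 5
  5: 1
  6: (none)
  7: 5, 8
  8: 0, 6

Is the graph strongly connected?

There is no directed path from 1 to 7, so the graph is not strongly connected.

No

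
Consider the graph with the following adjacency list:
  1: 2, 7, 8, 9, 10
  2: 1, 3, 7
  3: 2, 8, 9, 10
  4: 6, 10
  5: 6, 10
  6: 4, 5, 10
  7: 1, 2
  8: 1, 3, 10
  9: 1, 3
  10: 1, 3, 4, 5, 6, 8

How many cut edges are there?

0

The edges on the cycle 10-6-5-10 are not bridges since each lies on that cycle.
Every edge lies on some cycle, so there are no bridges.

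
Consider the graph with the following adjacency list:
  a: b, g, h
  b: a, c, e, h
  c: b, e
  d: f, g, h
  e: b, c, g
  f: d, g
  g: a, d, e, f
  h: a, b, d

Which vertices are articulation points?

Removing c, for instance, still leaves 1 component. No single vertex removal increases the component count — the graph has no articulation points.

none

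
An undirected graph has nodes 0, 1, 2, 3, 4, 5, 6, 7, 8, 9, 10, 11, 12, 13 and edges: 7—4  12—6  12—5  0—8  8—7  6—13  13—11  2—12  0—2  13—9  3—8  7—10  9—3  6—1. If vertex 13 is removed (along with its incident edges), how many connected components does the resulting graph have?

With 13 gone, the remaining components are: {11}; {0, 1, 2, 3, 4, 5, 6, 7, 8, 9, 10, 12}.
That is 2 components.

2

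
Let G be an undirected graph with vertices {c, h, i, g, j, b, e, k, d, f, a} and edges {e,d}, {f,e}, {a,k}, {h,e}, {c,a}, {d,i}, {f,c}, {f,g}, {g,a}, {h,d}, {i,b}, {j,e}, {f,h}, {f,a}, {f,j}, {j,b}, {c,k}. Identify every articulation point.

Removing f increases the component count from 1 to 2, so f is a cut vertex.
By contrast removing i leaves 1 component; it is not a cut vertex. No other vertex is a cut vertex either.

f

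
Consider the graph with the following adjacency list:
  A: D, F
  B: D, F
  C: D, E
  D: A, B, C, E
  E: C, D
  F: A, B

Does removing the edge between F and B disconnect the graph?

No

After removing F-B, the path F-A-D-B still connects them, so the edge is not a bridge.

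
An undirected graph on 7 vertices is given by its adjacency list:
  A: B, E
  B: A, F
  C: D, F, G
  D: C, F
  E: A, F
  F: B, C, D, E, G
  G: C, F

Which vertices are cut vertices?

F

Removing F increases the component count from 1 to 2, so F is a cut vertex.
By contrast removing B leaves 1 component; it is not a cut vertex. No other vertex is a cut vertex either.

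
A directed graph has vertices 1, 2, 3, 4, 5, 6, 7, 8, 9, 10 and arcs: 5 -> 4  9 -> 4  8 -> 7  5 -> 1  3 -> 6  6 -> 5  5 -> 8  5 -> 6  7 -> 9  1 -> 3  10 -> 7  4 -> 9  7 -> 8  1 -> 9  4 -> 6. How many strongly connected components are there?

3

{1, 3, 4, 5, 6, 7, 8, 9} are all mutually reachable — one SCC of size 8.
{10} is an SCC by itself.
{2} is an SCC by itself.
That gives 3 strongly connected components.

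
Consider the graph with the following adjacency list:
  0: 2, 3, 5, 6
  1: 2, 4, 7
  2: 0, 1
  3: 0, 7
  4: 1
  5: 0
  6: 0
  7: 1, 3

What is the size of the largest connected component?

8

Starting from 0 we can reach 0, 1, 2, 3, 4, 5, 6, 7. That is one component of size 8.
The largest has 8 vertices.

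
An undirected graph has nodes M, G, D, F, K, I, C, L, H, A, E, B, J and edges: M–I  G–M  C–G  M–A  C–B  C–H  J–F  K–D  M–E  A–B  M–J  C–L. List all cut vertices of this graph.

C, J, M

Removing C increases the component count from 2 to 4, so C is a cut vertex.
Removing J increases the component count from 2 to 3, so J is a cut vertex.
Removing M increases the component count from 2 to 5, so M is a cut vertex.
By contrast removing G leaves 2 components; it is not a cut vertex. No other vertex is a cut vertex either.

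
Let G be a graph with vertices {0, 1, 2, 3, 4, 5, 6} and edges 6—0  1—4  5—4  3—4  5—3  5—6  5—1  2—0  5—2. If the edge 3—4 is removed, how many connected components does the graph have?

1

3 and 4 are still connected via 3-5-4, so the component count stays at 1.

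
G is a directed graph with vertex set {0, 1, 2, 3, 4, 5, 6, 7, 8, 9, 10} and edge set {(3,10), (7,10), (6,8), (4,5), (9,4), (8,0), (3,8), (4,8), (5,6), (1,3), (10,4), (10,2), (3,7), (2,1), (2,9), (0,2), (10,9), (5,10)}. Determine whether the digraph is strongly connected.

From 4 we can reach every vertex (0, 1, 2, 3, 4, 5, 6, 7, 8, 9, 10), and every vertex can reach 4 (0, 1, 2, 3, 4, 5, 6, 7, 8, 9, 10). So the whole graph is one strongly connected component.

Yes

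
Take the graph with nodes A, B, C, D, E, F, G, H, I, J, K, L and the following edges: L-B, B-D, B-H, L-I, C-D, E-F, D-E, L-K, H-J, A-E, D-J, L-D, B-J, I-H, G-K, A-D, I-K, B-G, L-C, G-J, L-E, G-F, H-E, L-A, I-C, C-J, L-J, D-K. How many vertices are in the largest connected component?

Starting from A we can reach A, B, C, D, E, F, G, H, I, J, K, L. That is one component of size 12.
The largest has 12 vertices.

12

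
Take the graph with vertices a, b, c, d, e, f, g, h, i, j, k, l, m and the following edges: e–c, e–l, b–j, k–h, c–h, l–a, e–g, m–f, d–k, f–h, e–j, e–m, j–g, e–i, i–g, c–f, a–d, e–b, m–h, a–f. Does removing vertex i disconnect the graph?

Deleting i leaves 1 component (was 1) (its neighbors e, g remain connected to each other), so i is not a cut vertex.

No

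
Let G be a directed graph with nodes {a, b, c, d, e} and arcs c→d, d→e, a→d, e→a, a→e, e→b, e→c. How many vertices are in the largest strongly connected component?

{a, c, d, e} are all mutually reachable — one SCC of size 4.
{b} is an SCC by itself.
The largest has 4 vertices.

4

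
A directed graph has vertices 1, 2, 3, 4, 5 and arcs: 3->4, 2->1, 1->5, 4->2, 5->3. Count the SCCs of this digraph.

{1, 2, 3, 4, 5} are all mutually reachable — one SCC of size 5.
That gives 1 strongly connected component.

1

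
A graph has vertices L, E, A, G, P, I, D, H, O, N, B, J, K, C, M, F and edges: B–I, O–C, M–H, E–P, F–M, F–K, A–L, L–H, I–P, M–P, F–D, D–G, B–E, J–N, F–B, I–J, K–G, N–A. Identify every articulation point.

F

Removing F increases the component count from 2 to 3, so F is a cut vertex.
By contrast removing G leaves 2 components; it is not a cut vertex. No other vertex is a cut vertex either.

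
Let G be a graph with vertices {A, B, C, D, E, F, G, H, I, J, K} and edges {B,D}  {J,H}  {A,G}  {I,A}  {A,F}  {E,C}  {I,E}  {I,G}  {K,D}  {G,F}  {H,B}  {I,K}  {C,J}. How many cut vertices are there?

Removing I increases the component count from 1 to 2, so I is a cut vertex.
By contrast removing D leaves 1 component; it is not a cut vertex. No other vertex is a cut vertex either.

1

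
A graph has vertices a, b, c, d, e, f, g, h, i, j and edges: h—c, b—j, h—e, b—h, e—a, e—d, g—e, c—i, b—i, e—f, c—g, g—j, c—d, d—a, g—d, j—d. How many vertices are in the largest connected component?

10

Starting from a we can reach a, b, c, d, e, f, g, h, i, j. That is one component of size 10.
The largest has 10 vertices.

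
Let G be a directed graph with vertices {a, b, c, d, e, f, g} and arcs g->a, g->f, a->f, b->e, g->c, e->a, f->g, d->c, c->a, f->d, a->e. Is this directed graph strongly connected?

No

There is no directed path from e to b, so the graph is not strongly connected.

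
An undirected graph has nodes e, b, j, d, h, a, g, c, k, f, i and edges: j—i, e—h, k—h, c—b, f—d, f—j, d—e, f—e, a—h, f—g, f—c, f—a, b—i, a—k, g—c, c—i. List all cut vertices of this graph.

f

Removing f increases the component count from 1 to 2, so f is a cut vertex.
By contrast removing d leaves 1 component; it is not a cut vertex. No other vertex is a cut vertex either.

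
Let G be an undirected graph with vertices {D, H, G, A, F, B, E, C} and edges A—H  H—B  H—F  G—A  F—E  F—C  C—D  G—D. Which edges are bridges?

The edges on the cycle G-A-H-F-C-D-G are not bridges since each lies on that cycle.
But removing F—E disconnects F from E; removing H—B disconnects H from B — these are bridges.

B-H, E-F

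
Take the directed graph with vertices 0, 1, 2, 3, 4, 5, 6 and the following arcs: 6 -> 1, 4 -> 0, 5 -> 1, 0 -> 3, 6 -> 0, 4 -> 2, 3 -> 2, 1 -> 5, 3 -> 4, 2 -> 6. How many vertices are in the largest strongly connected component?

5

{0, 2, 3, 4, 6} are all mutually reachable — one SCC of size 5.
{1, 5} are all mutually reachable — one SCC of size 2.
The largest has 5 vertices.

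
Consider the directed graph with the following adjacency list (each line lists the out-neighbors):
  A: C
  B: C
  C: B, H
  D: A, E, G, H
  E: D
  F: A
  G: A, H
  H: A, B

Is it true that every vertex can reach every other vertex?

No

There is no directed path from A to G, so the graph is not strongly connected.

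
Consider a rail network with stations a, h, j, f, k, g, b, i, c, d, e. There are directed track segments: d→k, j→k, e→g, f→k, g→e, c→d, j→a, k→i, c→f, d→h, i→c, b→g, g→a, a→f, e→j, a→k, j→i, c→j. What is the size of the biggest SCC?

{a, c, d, f, i, j, k} are all mutually reachable — one SCC of size 7.
{e, g} are all mutually reachable — one SCC of size 2.
{b} is an SCC by itself.
{h} is an SCC by itself.
The largest has 7 vertices.

7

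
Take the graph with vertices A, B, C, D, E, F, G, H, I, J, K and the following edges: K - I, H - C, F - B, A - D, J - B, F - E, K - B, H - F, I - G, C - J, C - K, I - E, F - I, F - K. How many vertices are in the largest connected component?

Starting from A we can reach A, D. That is one component of size 2.
Starting from B we can reach B, C, E, F, G, H, I, J, K. That is one component of size 9.
The largest has 9 vertices.

9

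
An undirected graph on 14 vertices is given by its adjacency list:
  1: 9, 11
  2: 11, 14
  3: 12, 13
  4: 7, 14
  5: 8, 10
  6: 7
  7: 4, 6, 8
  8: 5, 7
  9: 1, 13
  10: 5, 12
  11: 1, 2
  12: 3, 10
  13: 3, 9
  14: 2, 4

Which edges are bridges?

The edges on the cycle 11-1-9-13-3-12-10-5-8-7-4-14-2-11 are not bridges since each lies on that cycle.
But removing 7-6 disconnects 7 from 6 — this is a bridge.

6-7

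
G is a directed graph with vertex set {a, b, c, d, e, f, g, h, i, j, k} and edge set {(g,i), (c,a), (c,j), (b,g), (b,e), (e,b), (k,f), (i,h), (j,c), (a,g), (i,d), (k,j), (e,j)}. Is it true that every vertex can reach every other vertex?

No

There is no directed path from c to e, so the graph is not strongly connected.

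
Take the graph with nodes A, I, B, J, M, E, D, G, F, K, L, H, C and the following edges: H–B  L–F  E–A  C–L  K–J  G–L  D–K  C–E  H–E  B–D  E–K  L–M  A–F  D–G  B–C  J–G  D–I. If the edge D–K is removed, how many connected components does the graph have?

1

D and K are still connected via D-G-J-K, so the component count stays at 1.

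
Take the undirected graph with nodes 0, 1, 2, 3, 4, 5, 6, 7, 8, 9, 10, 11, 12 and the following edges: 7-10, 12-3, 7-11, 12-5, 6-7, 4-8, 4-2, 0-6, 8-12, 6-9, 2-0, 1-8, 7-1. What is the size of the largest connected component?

Starting from 0 we can reach 0, 1, 2, 3, 4, 5, 6, 7, 8, 9, 10, 11, 12. That is one component of size 13.
The largest has 13 vertices.

13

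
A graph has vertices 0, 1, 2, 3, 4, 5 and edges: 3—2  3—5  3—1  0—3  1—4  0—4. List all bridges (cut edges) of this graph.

The edges on the cycle 0-3-1-4-0 are not bridges since each lies on that cycle.
But removing 3—2 disconnects 3 from 2; removing 3—5 disconnects 3 from 5 — these are bridges.

2-3, 3-5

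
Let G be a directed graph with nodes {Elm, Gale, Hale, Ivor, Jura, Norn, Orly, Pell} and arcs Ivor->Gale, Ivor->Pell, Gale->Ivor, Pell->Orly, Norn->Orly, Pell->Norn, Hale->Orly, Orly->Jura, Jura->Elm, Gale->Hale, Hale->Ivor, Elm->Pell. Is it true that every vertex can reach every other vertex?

No

There is no directed path from Elm to Gale, so the graph is not strongly connected.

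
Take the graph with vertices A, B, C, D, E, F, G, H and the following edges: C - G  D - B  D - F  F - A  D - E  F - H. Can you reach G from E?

No

The component containing E is {A, B, D, E, F, H}, and G is not in it.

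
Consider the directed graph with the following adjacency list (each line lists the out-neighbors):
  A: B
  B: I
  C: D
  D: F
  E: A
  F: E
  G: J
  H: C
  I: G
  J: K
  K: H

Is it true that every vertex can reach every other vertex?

Yes

From D we can reach every vertex (A, B, C, D, E, F, G, H, I, J, K), and every vertex can reach D (A, B, C, D, E, F, G, H, I, J, K). So the whole graph is one strongly connected component.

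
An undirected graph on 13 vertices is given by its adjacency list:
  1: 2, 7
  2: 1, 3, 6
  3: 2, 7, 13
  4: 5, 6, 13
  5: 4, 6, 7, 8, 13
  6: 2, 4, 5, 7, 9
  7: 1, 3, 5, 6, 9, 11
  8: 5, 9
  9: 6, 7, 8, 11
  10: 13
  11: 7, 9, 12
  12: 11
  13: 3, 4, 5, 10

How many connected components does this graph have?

Starting from 1 we can reach 1, 2, 3, 4, 5, 6, 7, 8, 9, 10, 11, 12, 13. That is one component of size 13.
Total: 1 component.

1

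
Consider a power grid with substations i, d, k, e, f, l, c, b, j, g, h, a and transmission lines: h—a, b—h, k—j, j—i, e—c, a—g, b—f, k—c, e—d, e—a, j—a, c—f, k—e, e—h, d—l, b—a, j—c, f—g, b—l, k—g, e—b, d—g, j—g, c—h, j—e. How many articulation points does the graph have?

Removing j increases the component count from 1 to 2, so j is a cut vertex.
By contrast removing e leaves 1 component; it is not a cut vertex. No other vertex is a cut vertex either.

1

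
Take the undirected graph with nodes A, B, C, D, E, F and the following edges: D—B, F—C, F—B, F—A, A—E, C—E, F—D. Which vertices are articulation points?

Removing F increases the component count from 1 to 2, so F is a cut vertex.
By contrast removing C leaves 1 component; it is not a cut vertex. No other vertex is a cut vertex either.

F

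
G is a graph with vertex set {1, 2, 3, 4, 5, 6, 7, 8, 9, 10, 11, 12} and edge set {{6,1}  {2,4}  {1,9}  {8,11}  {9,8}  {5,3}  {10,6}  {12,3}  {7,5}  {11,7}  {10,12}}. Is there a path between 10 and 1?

Yes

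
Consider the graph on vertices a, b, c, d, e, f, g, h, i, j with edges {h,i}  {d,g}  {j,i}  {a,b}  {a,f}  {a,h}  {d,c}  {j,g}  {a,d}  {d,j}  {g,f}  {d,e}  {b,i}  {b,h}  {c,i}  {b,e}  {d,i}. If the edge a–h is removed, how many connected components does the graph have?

1

a and h are still connected via a-b-h, so the component count stays at 1.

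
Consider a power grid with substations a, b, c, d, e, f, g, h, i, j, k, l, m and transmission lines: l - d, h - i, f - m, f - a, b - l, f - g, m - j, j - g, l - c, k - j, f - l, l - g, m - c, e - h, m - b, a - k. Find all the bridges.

d-l, e-h, h-i

The edges on the cycle f-m-b-l-f are not bridges since each lies on that cycle.
But removing l - d disconnects l from d; removing e - h disconnects e from h; removing h - i disconnects h from i — these are bridges.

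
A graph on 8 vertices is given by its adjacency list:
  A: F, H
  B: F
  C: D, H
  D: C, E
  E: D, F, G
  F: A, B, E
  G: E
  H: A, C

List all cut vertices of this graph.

Removing E increases the component count from 1 to 2, so E is a cut vertex.
Removing F increases the component count from 1 to 2, so F is a cut vertex.
By contrast removing C leaves 1 component; it is not a cut vertex. No other vertex is a cut vertex either.

E, F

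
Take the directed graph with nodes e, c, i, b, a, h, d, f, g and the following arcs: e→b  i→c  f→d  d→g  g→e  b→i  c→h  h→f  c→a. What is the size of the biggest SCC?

{b, c, d, e, f, g, h, i} are all mutually reachable — one SCC of size 8.
{a} is an SCC by itself.
The largest has 8 vertices.

8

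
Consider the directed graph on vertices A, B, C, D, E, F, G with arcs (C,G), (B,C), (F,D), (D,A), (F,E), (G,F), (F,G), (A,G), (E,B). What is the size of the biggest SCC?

7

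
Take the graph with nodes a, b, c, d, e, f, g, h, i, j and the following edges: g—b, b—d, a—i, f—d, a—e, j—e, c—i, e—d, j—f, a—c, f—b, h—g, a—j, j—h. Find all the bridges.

none

The edges on the cycle a-c-i-a are not bridges since each lies on that cycle.
Every edge lies on some cycle, so there are no bridges.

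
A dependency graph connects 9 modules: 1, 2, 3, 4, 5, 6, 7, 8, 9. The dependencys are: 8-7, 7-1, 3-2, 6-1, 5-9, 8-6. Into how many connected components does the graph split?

4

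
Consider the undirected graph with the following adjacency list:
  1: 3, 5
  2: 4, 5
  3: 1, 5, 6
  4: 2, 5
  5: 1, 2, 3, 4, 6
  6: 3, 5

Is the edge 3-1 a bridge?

No

After removing 3-1, the path 3-5-1 still connects them, so the edge is not a bridge.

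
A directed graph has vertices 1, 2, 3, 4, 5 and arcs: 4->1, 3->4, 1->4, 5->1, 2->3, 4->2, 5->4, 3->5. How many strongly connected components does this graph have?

{1, 2, 3, 4, 5} are all mutually reachable — one SCC of size 5.
That gives 1 strongly connected component.

1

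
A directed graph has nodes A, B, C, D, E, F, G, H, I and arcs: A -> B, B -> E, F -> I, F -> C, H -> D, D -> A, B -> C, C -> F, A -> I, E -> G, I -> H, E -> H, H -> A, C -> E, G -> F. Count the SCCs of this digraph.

{A, B, C, D, E, F, G, H, I} are all mutually reachable — one SCC of size 9.
That gives 1 strongly connected component.

1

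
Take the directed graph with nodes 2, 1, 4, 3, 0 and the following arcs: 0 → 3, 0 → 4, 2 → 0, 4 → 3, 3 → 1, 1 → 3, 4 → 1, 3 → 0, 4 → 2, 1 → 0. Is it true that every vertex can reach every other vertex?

Yes

From 1 we can reach every vertex (0, 1, 2, 3, 4), and every vertex can reach 1 (0, 1, 2, 3, 4). So the whole graph is one strongly connected component.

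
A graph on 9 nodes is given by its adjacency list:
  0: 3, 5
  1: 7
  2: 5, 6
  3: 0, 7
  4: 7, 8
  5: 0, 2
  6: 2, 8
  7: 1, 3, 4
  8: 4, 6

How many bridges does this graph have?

1

The edges on the cycle 7-4-8-6-2-5-0-3-7 are not bridges since each lies on that cycle.
But removing 7-1 disconnects 7 from 1 — this is a bridge.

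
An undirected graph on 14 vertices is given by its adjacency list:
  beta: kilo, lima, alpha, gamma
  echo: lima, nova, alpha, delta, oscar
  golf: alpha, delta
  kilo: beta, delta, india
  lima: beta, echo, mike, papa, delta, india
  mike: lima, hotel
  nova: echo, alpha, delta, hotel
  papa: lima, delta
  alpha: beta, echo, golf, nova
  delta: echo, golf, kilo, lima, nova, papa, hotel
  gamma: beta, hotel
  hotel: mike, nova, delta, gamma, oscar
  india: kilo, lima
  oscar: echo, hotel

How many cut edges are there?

0

The edges on the cycle alpha-echo-oscar-hotel-delta-golf-alpha are not bridges since each lies on that cycle.
Every edge lies on some cycle, so there are no bridges.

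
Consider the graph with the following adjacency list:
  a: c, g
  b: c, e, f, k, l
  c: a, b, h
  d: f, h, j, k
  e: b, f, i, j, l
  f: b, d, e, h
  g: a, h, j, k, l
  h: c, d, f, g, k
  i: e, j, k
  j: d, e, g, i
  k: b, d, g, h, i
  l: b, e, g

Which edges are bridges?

The edges on the cycle l-e-f-b-l are not bridges since each lies on that cycle.
Every edge lies on some cycle, so there are no bridges.

none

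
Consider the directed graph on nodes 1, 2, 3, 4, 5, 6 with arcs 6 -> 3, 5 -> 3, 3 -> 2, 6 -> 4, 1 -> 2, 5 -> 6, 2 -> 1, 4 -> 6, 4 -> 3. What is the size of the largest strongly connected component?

2

{4, 6} are all mutually reachable — one SCC of size 2.
{1, 2} are all mutually reachable — one SCC of size 2.
{3} is an SCC by itself.
{5} is an SCC by itself.
The largest has 2 vertices.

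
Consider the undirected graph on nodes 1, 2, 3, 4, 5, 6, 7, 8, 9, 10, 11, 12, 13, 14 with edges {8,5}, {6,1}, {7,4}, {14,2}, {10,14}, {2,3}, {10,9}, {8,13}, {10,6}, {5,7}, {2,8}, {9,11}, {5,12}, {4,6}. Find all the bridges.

1-6, 10-9, 11-9, 12-5, 13-8, 2-3

The edges on the cycle 10-14-2-8-5-7-4-6-10 are not bridges since each lies on that cycle.
But removing 2—3 disconnects 2 from 3; removing 9—11 disconnects 9 from 11; removing 1—6 disconnects 1 from 6; removing 8—13 disconnects 8 from 13 — these are bridges.
In total 6 edges are bridges.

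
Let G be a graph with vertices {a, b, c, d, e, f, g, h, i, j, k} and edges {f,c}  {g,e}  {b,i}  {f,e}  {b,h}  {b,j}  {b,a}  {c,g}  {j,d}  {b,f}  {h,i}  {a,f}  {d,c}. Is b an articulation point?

Deleting b raises the number of components from 2 to 3, so b is a cut vertex.

Yes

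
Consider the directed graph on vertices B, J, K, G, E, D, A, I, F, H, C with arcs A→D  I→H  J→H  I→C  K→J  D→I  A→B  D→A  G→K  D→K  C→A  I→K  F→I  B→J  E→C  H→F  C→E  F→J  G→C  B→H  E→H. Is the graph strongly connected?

There is no directed path from J to G, so the graph is not strongly connected.

No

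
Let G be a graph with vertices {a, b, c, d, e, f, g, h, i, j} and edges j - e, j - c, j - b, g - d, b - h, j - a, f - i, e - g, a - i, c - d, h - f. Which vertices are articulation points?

j

Removing j increases the component count from 1 to 2, so j is a cut vertex.
By contrast removing g leaves 1 component; it is not a cut vertex. No other vertex is a cut vertex either.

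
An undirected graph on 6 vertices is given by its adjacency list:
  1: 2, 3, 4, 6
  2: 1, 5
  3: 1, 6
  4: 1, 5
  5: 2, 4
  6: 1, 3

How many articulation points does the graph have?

Removing 1 increases the component count from 1 to 2, so 1 is a cut vertex.
By contrast removing 4 leaves 1 component; it is not a cut vertex. No other vertex is a cut vertex either.

1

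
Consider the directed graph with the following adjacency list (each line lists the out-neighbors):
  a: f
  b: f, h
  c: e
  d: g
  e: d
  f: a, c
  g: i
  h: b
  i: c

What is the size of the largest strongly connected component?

{c, d, e, g, i} are all mutually reachable — one SCC of size 5.
{b, h} are all mutually reachable — one SCC of size 2.
{a, f} are all mutually reachable — one SCC of size 2.
The largest has 5 vertices.

5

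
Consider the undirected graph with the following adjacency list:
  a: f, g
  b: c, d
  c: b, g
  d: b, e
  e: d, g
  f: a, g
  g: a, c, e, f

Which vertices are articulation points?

Removing g increases the component count from 1 to 2, so g is a cut vertex.
By contrast removing a leaves 1 component; it is not a cut vertex. No other vertex is a cut vertex either.

g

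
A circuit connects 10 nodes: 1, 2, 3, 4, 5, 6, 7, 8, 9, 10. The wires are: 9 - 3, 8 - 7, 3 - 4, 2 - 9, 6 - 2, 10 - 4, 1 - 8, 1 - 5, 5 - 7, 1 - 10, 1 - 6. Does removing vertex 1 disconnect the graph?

Yes

Deleting 1 raises the number of components from 1 to 2, so 1 is a cut vertex.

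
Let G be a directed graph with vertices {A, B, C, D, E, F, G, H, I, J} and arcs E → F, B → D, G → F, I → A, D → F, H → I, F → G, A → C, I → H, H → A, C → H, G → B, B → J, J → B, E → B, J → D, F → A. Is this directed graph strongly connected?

No

There is no directed path from A to E, so the graph is not strongly connected.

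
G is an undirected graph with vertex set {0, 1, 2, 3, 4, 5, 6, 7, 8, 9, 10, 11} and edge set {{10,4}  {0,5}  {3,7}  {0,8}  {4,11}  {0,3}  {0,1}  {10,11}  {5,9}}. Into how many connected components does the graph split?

4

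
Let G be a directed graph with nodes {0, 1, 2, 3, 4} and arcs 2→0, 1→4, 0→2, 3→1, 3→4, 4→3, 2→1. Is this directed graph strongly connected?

There is no directed path from 4 to 2, so the graph is not strongly connected.

No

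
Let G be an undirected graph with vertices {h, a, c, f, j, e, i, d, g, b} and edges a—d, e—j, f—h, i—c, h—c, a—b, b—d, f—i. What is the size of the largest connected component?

g is isolated — a component by itself.
Starting from e we can reach e, j. That is one component of size 2.
Starting from a we can reach a, b, d. That is one component of size 3.
Starting from c we can reach c, f, h, i. That is one component of size 4.
The largest has 4 vertices.

4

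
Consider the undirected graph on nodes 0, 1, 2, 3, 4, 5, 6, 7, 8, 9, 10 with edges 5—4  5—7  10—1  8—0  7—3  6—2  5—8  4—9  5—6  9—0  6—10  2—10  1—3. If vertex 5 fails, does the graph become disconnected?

Yes

Deleting 5 raises the number of components from 1 to 2, so 5 is a cut vertex.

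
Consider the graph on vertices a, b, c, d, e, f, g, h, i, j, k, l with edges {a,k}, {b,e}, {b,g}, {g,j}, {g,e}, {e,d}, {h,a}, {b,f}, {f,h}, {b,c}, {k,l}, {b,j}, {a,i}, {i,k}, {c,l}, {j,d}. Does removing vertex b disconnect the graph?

Deleting b raises the number of components from 1 to 2, so b is a cut vertex.

Yes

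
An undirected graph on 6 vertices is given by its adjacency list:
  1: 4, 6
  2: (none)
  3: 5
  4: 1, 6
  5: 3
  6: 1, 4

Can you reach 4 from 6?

From 6 we can reach 1, 4, 6, which includes 4.

Yes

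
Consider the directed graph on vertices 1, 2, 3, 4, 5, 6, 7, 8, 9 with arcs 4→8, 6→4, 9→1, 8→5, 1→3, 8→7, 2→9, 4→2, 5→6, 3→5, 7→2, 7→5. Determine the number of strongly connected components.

{1, 2, 3, 4, 5, 6, 7, 8, 9} are all mutually reachable — one SCC of size 9.
That gives 1 strongly connected component.

1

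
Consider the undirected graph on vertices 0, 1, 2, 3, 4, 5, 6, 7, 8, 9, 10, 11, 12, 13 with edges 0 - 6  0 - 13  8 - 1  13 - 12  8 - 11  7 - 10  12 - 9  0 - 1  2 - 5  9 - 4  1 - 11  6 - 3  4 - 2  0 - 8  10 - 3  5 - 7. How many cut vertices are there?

1

Removing 0 increases the component count from 1 to 2, so 0 is a cut vertex.
By contrast removing 13 leaves 1 component; it is not a cut vertex. No other vertex is a cut vertex either.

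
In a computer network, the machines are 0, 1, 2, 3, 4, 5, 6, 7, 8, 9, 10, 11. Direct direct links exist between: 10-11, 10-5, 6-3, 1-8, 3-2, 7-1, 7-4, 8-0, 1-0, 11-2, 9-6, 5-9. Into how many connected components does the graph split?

2

Starting from 0 we can reach 0, 1, 4, 7, 8. That is one component of size 5.
Starting from 2 we can reach 2, 3, 5, 6, 9, 10, 11. That is one component of size 7.
Total: 2 components.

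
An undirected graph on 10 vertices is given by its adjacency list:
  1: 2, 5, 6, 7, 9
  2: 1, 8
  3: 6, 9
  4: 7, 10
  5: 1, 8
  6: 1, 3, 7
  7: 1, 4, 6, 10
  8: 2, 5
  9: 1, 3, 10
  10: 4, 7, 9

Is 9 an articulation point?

No

Deleting 9 leaves 1 component (was 1) (its neighbors 1, 3, 10 remain connected to each other), so 9 is not a cut vertex.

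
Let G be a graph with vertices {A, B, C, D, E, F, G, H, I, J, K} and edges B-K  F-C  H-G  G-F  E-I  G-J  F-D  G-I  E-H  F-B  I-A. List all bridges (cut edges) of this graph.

A-I, B-F, B-K, C-F, D-F, F-G, G-J

The edges on the cycle E-H-G-I-E are not bridges since each lies on that cycle.
But removing F-B disconnects F from B; removing G-J disconnects G from J; removing A-I disconnects A from I; removing F-C disconnects F from C — these are bridges.
In total 7 edges are bridges.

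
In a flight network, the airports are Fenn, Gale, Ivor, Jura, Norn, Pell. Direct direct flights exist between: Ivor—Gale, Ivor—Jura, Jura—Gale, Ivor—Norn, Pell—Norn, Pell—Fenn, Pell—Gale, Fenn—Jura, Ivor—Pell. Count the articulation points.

0

Removing Norn, for instance, still leaves 1 component. No single vertex removal increases the component count — the graph has no articulation points.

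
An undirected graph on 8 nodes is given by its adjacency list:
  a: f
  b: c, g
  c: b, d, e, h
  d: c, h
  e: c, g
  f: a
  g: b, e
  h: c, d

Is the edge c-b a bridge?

No

After removing c-b, the path c-e-g-b still connects them, so the edge is not a bridge.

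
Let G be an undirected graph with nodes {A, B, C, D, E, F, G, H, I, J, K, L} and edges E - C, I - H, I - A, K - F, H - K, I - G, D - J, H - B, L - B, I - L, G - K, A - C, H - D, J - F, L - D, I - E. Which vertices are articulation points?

I

Removing I increases the component count from 1 to 2, so I is a cut vertex.
By contrast removing E leaves 1 component; it is not a cut vertex. No other vertex is a cut vertex either.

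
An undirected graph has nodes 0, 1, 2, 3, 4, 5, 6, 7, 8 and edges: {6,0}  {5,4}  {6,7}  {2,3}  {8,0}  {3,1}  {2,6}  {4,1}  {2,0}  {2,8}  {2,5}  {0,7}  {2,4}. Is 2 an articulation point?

Deleting 2 raises the number of components from 1 to 2, so 2 is a cut vertex.

Yes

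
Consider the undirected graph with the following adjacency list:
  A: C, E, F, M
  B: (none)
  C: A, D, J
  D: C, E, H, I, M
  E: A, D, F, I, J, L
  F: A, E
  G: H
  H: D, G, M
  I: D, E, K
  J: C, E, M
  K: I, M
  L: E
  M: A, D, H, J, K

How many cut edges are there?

2

The edges on the cycle D-M-J-E-D are not bridges since each lies on that cycle.
But removing G-H disconnects G from H; removing L-E disconnects L from E — these are bridges.
That makes 2 bridges.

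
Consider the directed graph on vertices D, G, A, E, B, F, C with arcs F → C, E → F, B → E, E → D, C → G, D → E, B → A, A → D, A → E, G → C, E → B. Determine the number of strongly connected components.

{A, B, D, E} are all mutually reachable — one SCC of size 4.
{C, G} are all mutually reachable — one SCC of size 2.
{F} is an SCC by itself.
That gives 3 strongly connected components.

3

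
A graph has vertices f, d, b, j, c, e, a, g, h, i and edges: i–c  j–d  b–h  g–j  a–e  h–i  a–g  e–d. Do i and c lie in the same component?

From i we can reach b, c, h, i, which includes c.

Yes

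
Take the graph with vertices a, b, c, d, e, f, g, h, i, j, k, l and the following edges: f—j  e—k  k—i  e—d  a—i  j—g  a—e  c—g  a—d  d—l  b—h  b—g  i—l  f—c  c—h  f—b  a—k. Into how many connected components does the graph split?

2

Starting from b we can reach b, c, f, g, h, j. That is one component of size 6.
Starting from a we can reach a, d, e, i, k, l. That is one component of size 6.
Total: 2 components.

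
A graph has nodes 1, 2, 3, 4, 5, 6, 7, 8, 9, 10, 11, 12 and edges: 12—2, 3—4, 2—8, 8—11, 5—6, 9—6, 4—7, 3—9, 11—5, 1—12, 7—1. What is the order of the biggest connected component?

10 is isolated — a component by itself.
Starting from 1 we can reach 1, 2, 3, 4, 5, 6, 7, 8, 9, 11, 12. That is one component of size 11.
The largest has 11 vertices.

11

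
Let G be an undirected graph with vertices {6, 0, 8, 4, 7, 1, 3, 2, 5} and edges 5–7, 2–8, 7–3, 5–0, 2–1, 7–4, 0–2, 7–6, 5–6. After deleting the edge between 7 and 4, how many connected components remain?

Before removal there is 1 component.
7–4 is a bridge — removing it separates 7's side from 4's side.
After removal: 2 components.

2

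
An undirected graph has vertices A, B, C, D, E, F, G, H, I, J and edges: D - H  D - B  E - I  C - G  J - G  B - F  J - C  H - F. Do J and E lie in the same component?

No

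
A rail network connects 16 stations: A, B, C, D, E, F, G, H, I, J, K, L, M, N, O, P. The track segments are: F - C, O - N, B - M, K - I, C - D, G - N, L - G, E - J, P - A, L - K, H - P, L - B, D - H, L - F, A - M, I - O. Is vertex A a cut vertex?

Deleting A leaves 2 components (was 2), so A is not a cut vertex.

No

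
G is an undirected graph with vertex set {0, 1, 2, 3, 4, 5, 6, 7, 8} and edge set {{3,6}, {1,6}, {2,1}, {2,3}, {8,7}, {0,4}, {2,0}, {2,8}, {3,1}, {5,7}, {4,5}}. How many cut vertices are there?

Removing 2 increases the component count from 1 to 2, so 2 is a cut vertex.
By contrast removing 3 leaves 1 component; it is not a cut vertex. No other vertex is a cut vertex either.

1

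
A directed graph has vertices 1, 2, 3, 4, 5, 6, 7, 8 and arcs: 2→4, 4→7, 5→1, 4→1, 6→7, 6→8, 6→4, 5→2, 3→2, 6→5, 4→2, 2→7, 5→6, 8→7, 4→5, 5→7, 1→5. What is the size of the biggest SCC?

5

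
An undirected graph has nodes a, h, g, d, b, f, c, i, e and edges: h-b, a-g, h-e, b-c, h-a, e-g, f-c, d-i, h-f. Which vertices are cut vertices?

Removing h increases the component count from 2 to 3, so h is a cut vertex.
By contrast removing a leaves 2 components; it is not a cut vertex. No other vertex is a cut vertex either.

h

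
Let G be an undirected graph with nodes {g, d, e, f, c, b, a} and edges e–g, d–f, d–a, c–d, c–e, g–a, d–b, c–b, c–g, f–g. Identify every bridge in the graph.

none

The edges on the cycle c-d-f-g-c are not bridges since each lies on that cycle.
Every edge lies on some cycle, so there are no bridges.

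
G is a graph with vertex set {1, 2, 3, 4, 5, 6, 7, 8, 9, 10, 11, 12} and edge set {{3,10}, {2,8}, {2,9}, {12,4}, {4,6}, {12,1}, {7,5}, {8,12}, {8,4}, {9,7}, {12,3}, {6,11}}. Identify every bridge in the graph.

The edges on the cycle 8-12-4-8 are not bridges since each lies on that cycle.
But removing 10-3 disconnects 10 from 3; removing 7-5 disconnects 7 from 5; removing 11-6 disconnects 11 from 6; removing 4-6 disconnects 4 from 6 — these are bridges.
In total 9 edges are bridges.

1-12, 10-3, 11-6, 12-3, 2-8, 2-9, 4-6, 5-7, 7-9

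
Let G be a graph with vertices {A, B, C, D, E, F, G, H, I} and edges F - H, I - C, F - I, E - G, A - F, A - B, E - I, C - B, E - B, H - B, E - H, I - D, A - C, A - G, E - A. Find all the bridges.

The edges on the cycle F-H-B-C-I-F are not bridges since each lies on that cycle.
But removing I - D disconnects I from D — this is a bridge.

D-I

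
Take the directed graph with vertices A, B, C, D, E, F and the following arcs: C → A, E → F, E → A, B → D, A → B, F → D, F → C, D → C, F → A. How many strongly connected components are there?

{A, B, C, D} are all mutually reachable — one SCC of size 4.
{E} is an SCC by itself.
{F} is an SCC by itself.
That gives 3 strongly connected components.

3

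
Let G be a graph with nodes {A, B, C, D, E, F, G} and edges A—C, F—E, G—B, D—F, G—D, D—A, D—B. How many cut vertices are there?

3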